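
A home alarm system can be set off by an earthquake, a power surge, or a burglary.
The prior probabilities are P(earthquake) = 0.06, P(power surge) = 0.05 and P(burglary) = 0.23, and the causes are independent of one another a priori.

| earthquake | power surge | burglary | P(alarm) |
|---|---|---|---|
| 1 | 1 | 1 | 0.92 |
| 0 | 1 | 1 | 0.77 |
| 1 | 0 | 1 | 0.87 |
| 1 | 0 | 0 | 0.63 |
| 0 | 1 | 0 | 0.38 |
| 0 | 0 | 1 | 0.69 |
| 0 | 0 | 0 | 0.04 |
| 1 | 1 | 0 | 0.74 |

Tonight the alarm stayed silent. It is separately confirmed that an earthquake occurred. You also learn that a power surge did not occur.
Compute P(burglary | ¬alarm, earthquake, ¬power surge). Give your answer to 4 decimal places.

P(¬alarm | earthquake, ¬power surge) = 0.37·0.77 + 0.13·0.23 = 0.284900 + 0.029900 = 0.314800
The burglary-present share is 0.13·0.23 = 0.029900.
P(burglary | ¬alarm, earthquake, ¬power surge) = 0.029900 / 0.314800 ≈ 0.0950

P(burglary | ¬alarm, earthquake, ¬power surge) ≈ 0.0950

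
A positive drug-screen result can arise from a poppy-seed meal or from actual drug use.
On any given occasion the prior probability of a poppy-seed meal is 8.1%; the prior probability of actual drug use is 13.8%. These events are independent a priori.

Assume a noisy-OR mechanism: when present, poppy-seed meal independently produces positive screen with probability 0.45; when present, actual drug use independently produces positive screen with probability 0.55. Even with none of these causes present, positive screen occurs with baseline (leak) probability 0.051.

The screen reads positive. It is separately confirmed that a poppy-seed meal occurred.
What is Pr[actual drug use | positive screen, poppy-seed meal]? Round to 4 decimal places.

Under noisy-OR, P(positive screen | causes) = 1 − (1−0.051)·∏(1−qᵢ) over the active causes.
Enumerate both values of actual drug use and weight by the priors:
  P(positive screen | poppy-seed meal) = 0.47805*0.862 + 0.765123*0.138
        = 0.412079 + 0.105587 = 0.517666
Keeping only the actual drug use-present terms gives 0.105587, so
  P(actual drug use | positive screen, poppy-seed meal) = 0.105587 / 0.517666 ≈ 0.2040

Pr[actual drug use | positive screen, poppy-seed meal] ≈ 0.2040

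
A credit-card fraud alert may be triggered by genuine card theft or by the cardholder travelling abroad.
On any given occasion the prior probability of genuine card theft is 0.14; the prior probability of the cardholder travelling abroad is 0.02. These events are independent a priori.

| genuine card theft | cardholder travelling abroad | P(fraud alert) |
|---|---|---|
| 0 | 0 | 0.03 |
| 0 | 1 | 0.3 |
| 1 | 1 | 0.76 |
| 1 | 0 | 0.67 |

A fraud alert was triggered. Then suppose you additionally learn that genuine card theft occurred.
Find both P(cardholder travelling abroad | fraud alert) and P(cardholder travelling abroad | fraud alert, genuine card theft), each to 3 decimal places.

P(cardholder travelling abroad | fraud alert) ≈ 0.059; P(cardholder travelling abroad | fraud alert, genuine card theft) ≈ 0.023

P(fraud alert) = 0.03·0.86·0.98 + 0.3·0.86·0.02 + 0.67·0.14·0.98 + 0.76·0.14·0.02 = 0.025284 + 0.005160 + 0.091924 + 0.002128 = 0.124496
Restricting to configurations with cardholder travelling abroad present: 0.005160 + 0.002128 = 0.007288.
P(cardholder travelling abroad | fraud alert) = 0.007288 / 0.124496 ≈ 0.059

Now also conditioning on genuine card theft=true:
Weight on cardholder travelling abroad=true, given the evidence: 0.76×0.02 = 0.015200
The normalizing constant is 0.67×0.98 + 0.76×0.02 = 0.671800
Posterior = 0.015200 / 0.671800 ≈ 0.023
Conditioning on genuine card theft lowers the posterior on cardholder travelling abroad: the classic explaining-away effect in a common-effect structure.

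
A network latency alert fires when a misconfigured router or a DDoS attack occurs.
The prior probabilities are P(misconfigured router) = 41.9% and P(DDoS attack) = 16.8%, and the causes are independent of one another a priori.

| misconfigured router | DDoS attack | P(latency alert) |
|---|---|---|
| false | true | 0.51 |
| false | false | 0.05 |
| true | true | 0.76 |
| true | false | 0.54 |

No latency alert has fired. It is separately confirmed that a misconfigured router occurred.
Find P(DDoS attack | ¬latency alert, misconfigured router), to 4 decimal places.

By total probability over both values of DDoS attack:
  P(¬latency alert | misconfigured router) = 0.46·0.832 + 0.24·0.168
        = 0.382720 + 0.040320 = 0.423040
Keeping only the DDoS attack-present terms gives 0.040320, so
  P(DDoS attack | ¬latency alert, misconfigured router) = 0.040320 / 0.423040 ≈ 0.0953

P(DDoS attack | ¬latency alert, misconfigured router) ≈ 0.0953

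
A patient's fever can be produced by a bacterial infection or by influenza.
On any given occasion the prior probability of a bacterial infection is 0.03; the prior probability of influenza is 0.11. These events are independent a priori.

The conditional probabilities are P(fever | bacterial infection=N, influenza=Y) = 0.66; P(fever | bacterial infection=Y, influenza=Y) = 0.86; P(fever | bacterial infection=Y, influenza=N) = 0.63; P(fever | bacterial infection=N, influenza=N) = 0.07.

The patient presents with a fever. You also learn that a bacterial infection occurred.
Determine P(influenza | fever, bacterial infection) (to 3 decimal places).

Enumerate both values of influenza and weight by the priors:
  P(fever | bacterial infection) = 0.63*0.89 + 0.86*0.11
        = 0.560700 + 0.094600 = 0.655300
Configurations with influenza contribute 0.094600, so
  P(influenza | fever, bacterial infection) = 0.094600 / 0.655300 ≈ 0.144

P(influenza | fever, bacterial infection) ≈ 0.144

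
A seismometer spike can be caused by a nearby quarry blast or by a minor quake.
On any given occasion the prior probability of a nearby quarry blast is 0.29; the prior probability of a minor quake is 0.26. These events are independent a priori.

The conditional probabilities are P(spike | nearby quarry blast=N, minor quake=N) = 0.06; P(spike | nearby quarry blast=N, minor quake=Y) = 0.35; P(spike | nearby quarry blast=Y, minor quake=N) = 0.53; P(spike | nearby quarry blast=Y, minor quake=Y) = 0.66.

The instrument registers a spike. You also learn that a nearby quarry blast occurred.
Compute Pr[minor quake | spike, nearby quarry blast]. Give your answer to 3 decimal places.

Numerator (weight on configurations with minor quake): 0.66·0.26 = 0.171600
The normalizing constant is 0.53·0.74 + 0.66·0.26 = 0.563800
Posterior = 0.171600 / 0.563800 ≈ 0.304

Pr[minor quake | spike, nearby quarry blast] ≈ 0.304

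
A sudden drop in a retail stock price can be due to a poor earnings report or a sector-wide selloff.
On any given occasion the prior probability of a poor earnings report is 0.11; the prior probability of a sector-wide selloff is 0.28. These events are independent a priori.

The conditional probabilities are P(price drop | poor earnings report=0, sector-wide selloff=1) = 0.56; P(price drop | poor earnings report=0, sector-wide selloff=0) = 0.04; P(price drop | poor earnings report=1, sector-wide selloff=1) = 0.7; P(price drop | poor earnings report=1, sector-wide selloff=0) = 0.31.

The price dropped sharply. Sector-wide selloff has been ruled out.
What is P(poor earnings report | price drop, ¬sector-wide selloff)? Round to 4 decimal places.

P(poor earnings report | price drop, ¬sector-wide selloff) ≈ 0.4892

Enumerate both values of poor earnings report and weight by the priors:
  P(price drop | ¬sector-wide selloff) = 0.04·0.89 + 0.31·0.11
        = 0.035600 + 0.034100 = 0.069700
The terms with poor earnings report present sum to 0.034100, so
  P(poor earnings report | price drop, ¬sector-wide selloff) = 0.034100 / 0.069700 ≈ 0.4892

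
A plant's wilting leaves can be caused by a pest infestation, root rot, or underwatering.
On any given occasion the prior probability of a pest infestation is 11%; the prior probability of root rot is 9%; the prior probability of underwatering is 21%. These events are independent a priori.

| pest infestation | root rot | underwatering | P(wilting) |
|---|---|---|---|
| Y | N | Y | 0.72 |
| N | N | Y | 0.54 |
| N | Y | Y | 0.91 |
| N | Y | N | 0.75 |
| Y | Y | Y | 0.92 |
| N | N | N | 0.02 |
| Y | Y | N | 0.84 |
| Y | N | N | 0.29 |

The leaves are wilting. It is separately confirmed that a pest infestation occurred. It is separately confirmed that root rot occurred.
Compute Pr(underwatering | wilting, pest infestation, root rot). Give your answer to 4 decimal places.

Pr(underwatering | wilting, pest infestation, root rot) ≈ 0.2255

P(wilting | pest infestation, root rot) = 0.84*0.79 + 0.92*0.21 = 0.663600 + 0.193200 = 0.856800
The underwatering-present share is 0.92*0.21 = 0.193200.
Hence the posterior is 0.193200/0.856800 ≈ 0.2255.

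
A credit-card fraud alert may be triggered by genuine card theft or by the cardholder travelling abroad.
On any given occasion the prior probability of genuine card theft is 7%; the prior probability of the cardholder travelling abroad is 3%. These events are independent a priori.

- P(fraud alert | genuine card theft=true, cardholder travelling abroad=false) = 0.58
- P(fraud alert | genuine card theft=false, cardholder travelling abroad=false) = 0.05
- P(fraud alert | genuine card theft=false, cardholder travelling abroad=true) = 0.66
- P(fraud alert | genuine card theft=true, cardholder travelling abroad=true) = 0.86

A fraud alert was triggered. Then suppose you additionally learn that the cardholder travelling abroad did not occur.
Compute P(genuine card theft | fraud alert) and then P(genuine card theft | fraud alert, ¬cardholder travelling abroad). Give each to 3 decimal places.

For the numerator, keep only genuine card theft=true terms: 0.039382 + 0.001806 = 0.041188
Denominator P(fraud alert): 0.05×0.93×0.97 + 0.66×0.93×0.03 + 0.58×0.07×0.97 + 0.86×0.07×0.03 = 0.104707
P(genuine card theft | fraud alert) = 0.041188/0.104707 ≈ 0.393

With the extra evidence:
Weight on genuine card theft=true, given the evidence: 0.58×0.07 = 0.040600
Denominator P(fraud alert | ¬cardholder travelling abroad): 0.05×0.93 + 0.58×0.07 = 0.087100
Posterior = 0.040600 / 0.087100 ≈ 0.466

P(genuine card theft | fraud alert) ≈ 0.393; P(genuine card theft | fraud alert, ¬cardholder travelling abroad) ≈ 0.466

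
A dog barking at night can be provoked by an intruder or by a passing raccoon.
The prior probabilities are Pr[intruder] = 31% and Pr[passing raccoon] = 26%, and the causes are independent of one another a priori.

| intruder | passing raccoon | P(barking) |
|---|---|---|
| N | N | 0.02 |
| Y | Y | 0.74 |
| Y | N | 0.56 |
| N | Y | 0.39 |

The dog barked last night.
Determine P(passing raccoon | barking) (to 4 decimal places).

P(passing raccoon | barking) ≈ 0.4831

For the numerator, keep only passing raccoon=true terms: 0.069966 + 0.059644 = 0.129610
Normalizer over all consistent configurations: 0.02×0.69×0.74 + 0.39×0.69×0.26 + 0.56×0.31×0.74 + 0.74×0.31×0.26 = 0.268286
Posterior = 0.129610 / 0.268286 ≈ 0.4831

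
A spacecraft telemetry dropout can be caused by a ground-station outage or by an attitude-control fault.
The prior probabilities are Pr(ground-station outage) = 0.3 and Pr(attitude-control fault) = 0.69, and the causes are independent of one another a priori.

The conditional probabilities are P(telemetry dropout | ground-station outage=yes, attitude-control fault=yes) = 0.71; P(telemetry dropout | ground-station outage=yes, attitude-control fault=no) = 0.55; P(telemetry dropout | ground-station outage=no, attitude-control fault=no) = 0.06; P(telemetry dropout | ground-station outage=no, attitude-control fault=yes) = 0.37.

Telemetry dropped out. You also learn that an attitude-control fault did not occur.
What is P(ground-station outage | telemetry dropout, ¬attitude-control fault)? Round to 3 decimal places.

P(telemetry dropout | ¬attitude-control fault) = 0.06*0.7 + 0.55*0.3 = 0.042000 + 0.165000 = 0.207000
Restricting to configurations with ground-station outage present: 0.55*0.3 = 0.165000.
P(ground-station outage | telemetry dropout, ¬attitude-control fault) = 0.165000 / 0.207000 ≈ 0.797

P(ground-station outage | telemetry dropout, ¬attitude-control fault) ≈ 0.797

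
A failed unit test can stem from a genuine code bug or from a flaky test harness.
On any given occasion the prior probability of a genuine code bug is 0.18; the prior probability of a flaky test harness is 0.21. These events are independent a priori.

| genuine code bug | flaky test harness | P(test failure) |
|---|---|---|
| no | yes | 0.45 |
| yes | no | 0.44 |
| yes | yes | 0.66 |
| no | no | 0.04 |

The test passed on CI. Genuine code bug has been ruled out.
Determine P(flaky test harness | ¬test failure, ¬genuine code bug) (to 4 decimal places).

Numerator (weight on configurations with flaky test harness): 0.55×0.21 = 0.115500
Denominator P(¬test failure | ¬genuine code bug): 0.96×0.79 + 0.55×0.21 = 0.873900
P(flaky test harness | ¬test failure, ¬genuine code bug) = 0.115500/0.873900 ≈ 0.1322

P(flaky test harness | ¬test failure, ¬genuine code bug) ≈ 0.1322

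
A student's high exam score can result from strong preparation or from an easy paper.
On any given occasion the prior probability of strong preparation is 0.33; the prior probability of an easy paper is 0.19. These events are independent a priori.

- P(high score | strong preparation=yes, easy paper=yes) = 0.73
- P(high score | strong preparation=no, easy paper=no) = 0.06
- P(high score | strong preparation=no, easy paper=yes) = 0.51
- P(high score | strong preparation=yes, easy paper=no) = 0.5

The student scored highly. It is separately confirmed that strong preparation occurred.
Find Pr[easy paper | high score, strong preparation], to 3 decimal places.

Weight on easy paper=true, given the evidence: 0.73·0.19 = 0.138700
Denominator P(high score | strong preparation): 0.5·0.81 + 0.73·0.19 = 0.543700
Posterior = 0.138700 / 0.543700 ≈ 0.255

Pr[easy paper | high score, strong preparation] ≈ 0.255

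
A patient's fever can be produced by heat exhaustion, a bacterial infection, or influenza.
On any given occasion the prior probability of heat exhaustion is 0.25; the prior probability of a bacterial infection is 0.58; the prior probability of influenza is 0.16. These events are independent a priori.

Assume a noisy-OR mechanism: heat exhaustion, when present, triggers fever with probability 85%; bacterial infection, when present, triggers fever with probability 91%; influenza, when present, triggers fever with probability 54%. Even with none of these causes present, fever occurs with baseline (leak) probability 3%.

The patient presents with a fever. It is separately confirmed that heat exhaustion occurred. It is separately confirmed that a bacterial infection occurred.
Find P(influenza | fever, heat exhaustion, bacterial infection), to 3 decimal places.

Under noisy-OR, P(fever | causes) = 1 − (1−0.03)·∏(1−qᵢ) over the active causes.
By total probability over both values of influenza:
  P(fever | heat exhaustion, bacterial infection) = 0.986905*0.84 + 0.993976*0.16
        = 0.829000 + 0.159036 = 0.988036
The terms with influenza present sum to 0.159036, so
  P(influenza | fever, heat exhaustion, bacterial infection) = 0.159036 / 0.988036 ≈ 0.161

P(influenza | fever, heat exhaustion, bacterial infection) ≈ 0.161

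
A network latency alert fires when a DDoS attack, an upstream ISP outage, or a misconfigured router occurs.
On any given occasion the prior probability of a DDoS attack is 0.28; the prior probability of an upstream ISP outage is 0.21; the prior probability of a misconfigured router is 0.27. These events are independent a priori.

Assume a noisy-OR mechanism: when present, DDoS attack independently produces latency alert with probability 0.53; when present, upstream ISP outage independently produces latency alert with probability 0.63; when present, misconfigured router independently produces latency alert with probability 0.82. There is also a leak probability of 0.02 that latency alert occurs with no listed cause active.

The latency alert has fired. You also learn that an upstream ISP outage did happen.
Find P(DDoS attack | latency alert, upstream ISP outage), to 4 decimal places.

P(DDoS attack | latency alert, upstream ISP outage) ≈ 0.3197

Under noisy-OR, P(latency alert | causes) = 1 − (1−0.02)·∏(1−qᵢ) over the active causes.
Sum P(latency alert|·) weighted by the priors over the 4 (DDoS attack, misconfigured router) configurations:
  P(latency alert | upstream ISP outage) = 0.6374×0.72×0.73 + 0.934732×0.72×0.27 + 0.829578×0.28×0.73 + 0.969324×0.28×0.27
        = 0.335017 + 0.181712 + 0.169566 + 0.073281 = 0.759576
Keeping only the DDoS attack-present terms gives 0.242847, so
  P(DDoS attack | latency alert, upstream ISP outage) = 0.242847 / 0.759576 ≈ 0.3197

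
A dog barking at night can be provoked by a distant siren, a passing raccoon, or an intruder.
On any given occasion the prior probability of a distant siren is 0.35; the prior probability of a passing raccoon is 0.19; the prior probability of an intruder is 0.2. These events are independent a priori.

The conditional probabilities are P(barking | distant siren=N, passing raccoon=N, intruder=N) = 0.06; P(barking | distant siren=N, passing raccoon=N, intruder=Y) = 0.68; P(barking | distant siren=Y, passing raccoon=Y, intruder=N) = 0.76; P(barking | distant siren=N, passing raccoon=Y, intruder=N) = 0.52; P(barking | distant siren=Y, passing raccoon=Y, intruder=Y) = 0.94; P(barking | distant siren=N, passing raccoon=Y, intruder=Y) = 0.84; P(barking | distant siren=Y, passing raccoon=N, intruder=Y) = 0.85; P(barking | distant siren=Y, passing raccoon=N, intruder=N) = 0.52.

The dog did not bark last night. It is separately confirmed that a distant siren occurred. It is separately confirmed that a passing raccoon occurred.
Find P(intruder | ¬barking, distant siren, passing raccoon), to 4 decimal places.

P(¬barking | distant siren, passing raccoon) = 0.24×0.8 + 0.06×0.2 = 0.192000 + 0.012000 = 0.204000
The intruder-present share is 0.06×0.2 = 0.012000.
Hence the posterior is 0.012000/0.204000 ≈ 0.0588.

P(intruder | ¬barking, distant siren, passing raccoon) ≈ 0.0588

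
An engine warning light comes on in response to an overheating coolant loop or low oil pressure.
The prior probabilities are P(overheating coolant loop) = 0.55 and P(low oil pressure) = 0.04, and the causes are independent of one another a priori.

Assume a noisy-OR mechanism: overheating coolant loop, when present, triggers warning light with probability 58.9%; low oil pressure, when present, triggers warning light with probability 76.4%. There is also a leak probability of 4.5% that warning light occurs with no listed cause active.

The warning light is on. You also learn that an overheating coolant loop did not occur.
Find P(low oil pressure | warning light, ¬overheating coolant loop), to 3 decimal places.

P(low oil pressure | warning light, ¬overheating coolant loop) ≈ 0.418

Under noisy-OR, P(warning light | causes) = 1 − (1−0.045)·∏(1−qᵢ) over the active causes.
By total probability over both values of low oil pressure:
  P(warning light | ¬overheating coolant loop) = 0.045×0.96 + 0.77462×0.04
        = 0.043200 + 0.030985 = 0.074185
The terms with low oil pressure present sum to 0.030985, so
  P(low oil pressure | warning light, ¬overheating coolant loop) = 0.030985 / 0.074185 ≈ 0.418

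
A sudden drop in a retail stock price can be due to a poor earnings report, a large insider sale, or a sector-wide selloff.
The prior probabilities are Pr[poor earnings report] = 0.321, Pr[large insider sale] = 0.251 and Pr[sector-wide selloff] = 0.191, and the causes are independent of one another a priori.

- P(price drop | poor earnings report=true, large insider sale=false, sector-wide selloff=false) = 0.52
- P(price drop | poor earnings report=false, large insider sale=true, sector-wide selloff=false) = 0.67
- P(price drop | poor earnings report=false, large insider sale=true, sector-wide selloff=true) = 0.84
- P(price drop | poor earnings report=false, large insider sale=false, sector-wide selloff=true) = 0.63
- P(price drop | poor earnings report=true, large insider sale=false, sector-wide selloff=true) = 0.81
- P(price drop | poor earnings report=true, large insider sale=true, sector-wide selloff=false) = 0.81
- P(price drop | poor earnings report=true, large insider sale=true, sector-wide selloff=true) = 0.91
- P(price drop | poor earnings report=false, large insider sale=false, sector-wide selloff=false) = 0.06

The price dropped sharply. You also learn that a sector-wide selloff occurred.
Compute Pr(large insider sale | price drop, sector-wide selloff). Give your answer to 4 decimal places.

Pr(large insider sale | price drop, sector-wide selloff) ≈ 0.2959

P(price drop | sector-wide selloff) = 0.63×0.679×0.749 + 0.84×0.679×0.251 + 0.81×0.321×0.749 + 0.91×0.321×0.251 = 0.320400 + 0.143160 + 0.194747 + 0.073320 = 0.731627
Of this, 0.216480 comes from 0.143160 + 0.073320 (the large insider sale=true cases).
Hence the posterior is 0.216480/0.731627 ≈ 0.2959.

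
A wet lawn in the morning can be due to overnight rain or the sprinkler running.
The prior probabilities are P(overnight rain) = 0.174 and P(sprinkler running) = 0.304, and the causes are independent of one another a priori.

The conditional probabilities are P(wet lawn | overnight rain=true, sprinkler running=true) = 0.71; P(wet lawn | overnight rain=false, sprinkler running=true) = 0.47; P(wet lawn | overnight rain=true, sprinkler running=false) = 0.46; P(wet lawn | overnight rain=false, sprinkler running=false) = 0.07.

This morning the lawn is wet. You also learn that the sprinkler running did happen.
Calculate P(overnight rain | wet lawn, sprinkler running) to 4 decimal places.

Sum P(wet lawn|·) weighted by the priors over both values of overnight rain:
  P(wet lawn | sprinkler running) = 0.47*0.826 + 0.71*0.174
        = 0.388220 + 0.123540 = 0.511760
Keeping only the overnight rain-present terms gives 0.123540, so
  P(overnight rain | wet lawn, sprinkler running) = 0.123540 / 0.511760 ≈ 0.2414

P(overnight rain | wet lawn, sprinkler running) ≈ 0.2414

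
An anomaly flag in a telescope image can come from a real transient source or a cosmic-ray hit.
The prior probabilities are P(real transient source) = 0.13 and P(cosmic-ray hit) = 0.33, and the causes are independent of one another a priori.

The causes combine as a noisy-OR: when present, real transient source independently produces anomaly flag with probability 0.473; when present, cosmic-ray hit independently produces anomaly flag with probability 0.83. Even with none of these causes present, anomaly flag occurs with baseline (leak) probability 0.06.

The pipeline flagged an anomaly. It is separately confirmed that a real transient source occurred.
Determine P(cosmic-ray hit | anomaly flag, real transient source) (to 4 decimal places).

P(cosmic-ray hit | anomaly flag, real transient source) ≈ 0.4720

Under noisy-OR, P(anomaly flag | causes) = 1 − (1−0.06)·∏(1−qᵢ) over the active causes.
For the numerator, keep only cosmic-ray hit=true terms: 0.915785·0.33 = 0.302209
Normalizer over all consistent configurations: 0.50462·0.67 + 0.915785·0.33 = 0.640304
P(cosmic-ray hit | anomaly flag, real transient source) = 0.302209/0.640304 ≈ 0.4720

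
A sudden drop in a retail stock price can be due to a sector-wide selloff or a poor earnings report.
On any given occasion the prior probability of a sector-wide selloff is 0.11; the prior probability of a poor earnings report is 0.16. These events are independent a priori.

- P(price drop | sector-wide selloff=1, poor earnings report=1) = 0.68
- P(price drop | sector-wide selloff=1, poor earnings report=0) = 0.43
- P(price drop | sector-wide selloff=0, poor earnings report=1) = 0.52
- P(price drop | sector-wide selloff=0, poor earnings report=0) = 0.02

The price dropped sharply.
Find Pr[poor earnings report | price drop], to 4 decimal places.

Numerator (weight on configurations with poor earnings report): 0.074048 + 0.011968 = 0.086016
Normalizer over all consistent configurations: 0.02×0.89×0.84 + 0.52×0.89×0.16 + 0.43×0.11×0.84 + 0.68×0.11×0.16 = 0.140700
Posterior = 0.086016 / 0.140700 ≈ 0.6113

Pr[poor earnings report | price drop] ≈ 0.6113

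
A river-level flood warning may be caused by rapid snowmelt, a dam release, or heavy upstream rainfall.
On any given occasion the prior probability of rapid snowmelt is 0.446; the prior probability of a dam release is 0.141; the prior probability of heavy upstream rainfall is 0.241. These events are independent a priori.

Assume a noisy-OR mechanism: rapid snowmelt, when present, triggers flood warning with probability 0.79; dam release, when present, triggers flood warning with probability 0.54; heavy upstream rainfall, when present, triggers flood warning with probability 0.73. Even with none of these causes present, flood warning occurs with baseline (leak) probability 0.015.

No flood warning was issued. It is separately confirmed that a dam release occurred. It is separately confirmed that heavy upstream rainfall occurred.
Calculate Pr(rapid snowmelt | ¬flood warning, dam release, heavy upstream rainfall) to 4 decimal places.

Under noisy-OR, P(flood warning | causes) = 1 − (1−0.015)·∏(1−qᵢ) over the active causes.
Sum P(¬flood warning|·) weighted by the priors over both values of rapid snowmelt:
  P(¬flood warning | dam release, heavy upstream rainfall) = 0.122337·0.554 + 0.025691·0.446
        = 0.067775 + 0.011458 = 0.079233
Keeping only the rapid snowmelt-present terms gives 0.011458, so
  P(rapid snowmelt | ¬flood warning, dam release, heavy upstream rainfall) = 0.011458 / 0.079233 ≈ 0.1446

Pr(rapid snowmelt | ¬flood warning, dam release, heavy upstream rainfall) ≈ 0.1446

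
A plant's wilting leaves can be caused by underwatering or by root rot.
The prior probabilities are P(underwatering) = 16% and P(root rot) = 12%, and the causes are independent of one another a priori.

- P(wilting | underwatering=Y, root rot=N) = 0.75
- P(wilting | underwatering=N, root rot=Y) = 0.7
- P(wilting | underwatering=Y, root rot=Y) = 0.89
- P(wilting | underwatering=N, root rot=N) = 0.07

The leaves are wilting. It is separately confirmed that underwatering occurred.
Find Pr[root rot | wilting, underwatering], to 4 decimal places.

Pr[root rot | wilting, underwatering] ≈ 0.1393

For the numerator, keep only root rot=true terms: 0.89·0.12 = 0.106800
Denominator P(wilting | underwatering): 0.75·0.88 + 0.89·0.12 = 0.766800
Posterior = 0.106800 / 0.766800 ≈ 0.1393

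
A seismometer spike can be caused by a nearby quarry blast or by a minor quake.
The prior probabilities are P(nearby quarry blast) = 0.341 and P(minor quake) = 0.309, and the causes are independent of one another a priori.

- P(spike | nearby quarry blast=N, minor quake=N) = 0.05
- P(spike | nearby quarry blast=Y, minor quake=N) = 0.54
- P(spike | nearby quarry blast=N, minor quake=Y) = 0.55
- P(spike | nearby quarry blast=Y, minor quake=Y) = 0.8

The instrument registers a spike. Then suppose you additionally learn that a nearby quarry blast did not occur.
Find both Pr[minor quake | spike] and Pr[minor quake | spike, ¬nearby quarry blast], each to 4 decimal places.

Pr[minor quake | spike] ≈ 0.5668; Pr[minor quake | spike, ¬nearby quarry blast] ≈ 0.8311

Weight on minor quake=true, given the evidence: 0.111997 + 0.084295 = 0.196292
Normalizer over all consistent configurations: 0.05·0.659·0.691 + 0.55·0.659·0.309 + 0.54·0.341·0.691 + 0.8·0.341·0.309 = 0.346301
P(minor quake | spike) = 0.196292/0.346301 ≈ 0.5668

With the extra evidence:
Enumerate both values of minor quake and weight by the priors:
  P(spike | ¬nearby quarry blast) = 0.05*0.691 + 0.55*0.309
        = 0.034550 + 0.169950 = 0.204500
Configurations with minor quake contribute 0.169950, so
  P(minor quake | spike, ¬nearby quarry blast) = 0.169950 / 0.204500 ≈ 0.8311
Ruling out nearby quarry blast raises the posterior on minor quake — the flip side of explaining away.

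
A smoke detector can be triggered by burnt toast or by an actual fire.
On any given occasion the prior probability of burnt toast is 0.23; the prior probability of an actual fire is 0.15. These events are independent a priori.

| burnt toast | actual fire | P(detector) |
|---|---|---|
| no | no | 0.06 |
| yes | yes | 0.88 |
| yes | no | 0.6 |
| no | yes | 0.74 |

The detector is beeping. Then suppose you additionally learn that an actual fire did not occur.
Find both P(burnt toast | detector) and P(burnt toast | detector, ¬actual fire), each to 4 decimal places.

P(burnt toast | detector) ≈ 0.5421; P(burnt toast | detector, ¬actual fire) ≈ 0.7492

For the numerator, keep only burnt toast=true terms: 0.117300 + 0.030360 = 0.147660
Denominator P(detector): 0.06·0.77·0.85 + 0.74·0.77·0.15 + 0.6·0.23·0.85 + 0.88·0.23·0.15 = 0.272400
P(burnt toast | detector) = 0.147660/0.272400 ≈ 0.5421

Now condition on the additional information:
P(detector | ¬actual fire) = 0.06·0.77 + 0.6·0.23 = 0.046200 + 0.138000 = 0.184200
Of this, 0.138000 comes from 0.6·0.23 (the burnt toast=true cases).
P(burnt toast | detector, ¬actual fire) = 0.138000 / 0.184200 ≈ 0.7492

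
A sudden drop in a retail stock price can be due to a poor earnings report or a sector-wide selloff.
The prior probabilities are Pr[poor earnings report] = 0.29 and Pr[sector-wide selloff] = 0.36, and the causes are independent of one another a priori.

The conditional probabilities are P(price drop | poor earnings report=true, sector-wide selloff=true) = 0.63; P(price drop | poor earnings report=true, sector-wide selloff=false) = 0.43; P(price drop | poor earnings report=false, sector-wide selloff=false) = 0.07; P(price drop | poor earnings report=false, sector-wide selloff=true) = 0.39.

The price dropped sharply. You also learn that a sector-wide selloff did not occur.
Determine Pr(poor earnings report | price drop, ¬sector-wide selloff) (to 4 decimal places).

Sum P(price drop|·) weighted by the priors over both values of poor earnings report:
  P(price drop | ¬sector-wide selloff) = 0.07*0.71 + 0.43*0.29
        = 0.049700 + 0.124700 = 0.174400
Configurations with poor earnings report contribute 0.124700, so
  P(poor earnings report | price drop, ¬sector-wide selloff) = 0.124700 / 0.174400 ≈ 0.7150

Pr(poor earnings report | price drop, ¬sector-wide selloff) ≈ 0.7150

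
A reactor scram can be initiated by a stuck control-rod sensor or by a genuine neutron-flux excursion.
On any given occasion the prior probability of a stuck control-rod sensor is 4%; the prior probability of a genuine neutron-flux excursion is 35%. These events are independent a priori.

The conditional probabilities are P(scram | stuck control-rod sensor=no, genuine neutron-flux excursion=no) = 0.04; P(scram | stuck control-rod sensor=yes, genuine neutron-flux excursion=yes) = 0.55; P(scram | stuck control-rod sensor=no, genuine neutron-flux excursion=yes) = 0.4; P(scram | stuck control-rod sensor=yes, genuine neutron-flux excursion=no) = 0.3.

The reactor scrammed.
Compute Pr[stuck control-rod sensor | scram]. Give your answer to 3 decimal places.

Enumerate the 4 (stuck control-rod sensor, genuine neutron-flux excursion) configurations and weight by the priors:
  P(scram) = 0.04*0.96*0.65 + 0.4*0.96*0.35 + 0.3*0.04*0.65 + 0.55*0.04*0.35
        = 0.024960 + 0.134400 + 0.007800 + 0.007700 = 0.174860
Keeping only the stuck control-rod sensor-present terms gives 0.015500, so
  P(stuck control-rod sensor | scram) = 0.015500 / 0.174860 ≈ 0.089

Pr[stuck control-rod sensor | scram] ≈ 0.089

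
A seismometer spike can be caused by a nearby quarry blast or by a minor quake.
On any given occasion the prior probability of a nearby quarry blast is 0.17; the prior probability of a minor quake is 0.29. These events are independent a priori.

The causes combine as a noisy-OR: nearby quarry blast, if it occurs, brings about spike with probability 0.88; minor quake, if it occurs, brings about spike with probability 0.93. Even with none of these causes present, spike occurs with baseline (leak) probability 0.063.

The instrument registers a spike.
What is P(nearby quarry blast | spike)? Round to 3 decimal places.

Under noisy-OR, P(spike | causes) = 1 − (1−0.063)·∏(1−qᵢ) over the active causes.
P(spike) = 0.063·0.83·0.71 + 0.93441·0.83·0.29 + 0.88756·0.17·0.71 + 0.992129·0.17·0.29 = 0.037126 + 0.224912 + 0.107128 + 0.048912 = 0.418078
The nearby quarry blast-present share is 0.107128 + 0.048912 = 0.156040.
P(nearby quarry blast | spike) = 0.156040 / 0.418078 ≈ 0.373

P(nearby quarry blast | spike) ≈ 0.373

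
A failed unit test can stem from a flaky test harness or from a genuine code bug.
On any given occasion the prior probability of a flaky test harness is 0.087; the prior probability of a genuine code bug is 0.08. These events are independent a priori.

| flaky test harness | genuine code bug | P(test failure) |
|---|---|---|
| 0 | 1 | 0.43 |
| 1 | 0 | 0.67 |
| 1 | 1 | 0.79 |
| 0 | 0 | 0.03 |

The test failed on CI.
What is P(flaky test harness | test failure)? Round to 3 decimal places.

P(flaky test harness | test failure) ≈ 0.511

Sum P(test failure|·) weighted by the priors over the 4 (flaky test harness, genuine code bug) configurations:
  P(test failure) = 0.03×0.913×0.92 + 0.43×0.913×0.08 + 0.67×0.087×0.92 + 0.79×0.087×0.08
        = 0.025199 + 0.031407 + 0.053627 + 0.005498 = 0.115731
Keeping only the flaky test harness-present terms gives 0.059125, so
  P(flaky test harness | test failure) = 0.059125 / 0.115731 ≈ 0.511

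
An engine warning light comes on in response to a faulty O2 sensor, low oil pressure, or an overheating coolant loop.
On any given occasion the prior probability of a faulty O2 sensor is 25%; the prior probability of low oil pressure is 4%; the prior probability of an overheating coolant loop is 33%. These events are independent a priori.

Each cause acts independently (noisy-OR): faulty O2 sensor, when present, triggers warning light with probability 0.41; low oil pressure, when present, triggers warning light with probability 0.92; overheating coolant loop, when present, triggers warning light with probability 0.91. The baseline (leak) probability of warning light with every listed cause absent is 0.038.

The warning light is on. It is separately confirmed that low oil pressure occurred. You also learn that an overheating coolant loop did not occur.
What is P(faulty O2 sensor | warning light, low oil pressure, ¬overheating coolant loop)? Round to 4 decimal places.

P(faulty O2 sensor | warning light, low oil pressure, ¬overheating coolant loop) ≈ 0.2564

Under noisy-OR, P(warning light | causes) = 1 − (1−0.038)·∏(1−qᵢ) over the active causes.
Sum P(warning light|·) weighted by the priors over both values of faulty O2 sensor:
  P(warning light | low oil pressure, ¬overheating coolant loop) = 0.92304·0.75 + 0.954594·0.25
        = 0.692280 + 0.238649 = 0.930929
The terms with faulty O2 sensor present sum to 0.238649, so
  P(faulty O2 sensor | warning light, low oil pressure, ¬overheating coolant loop) = 0.238649 / 0.930929 ≈ 0.2564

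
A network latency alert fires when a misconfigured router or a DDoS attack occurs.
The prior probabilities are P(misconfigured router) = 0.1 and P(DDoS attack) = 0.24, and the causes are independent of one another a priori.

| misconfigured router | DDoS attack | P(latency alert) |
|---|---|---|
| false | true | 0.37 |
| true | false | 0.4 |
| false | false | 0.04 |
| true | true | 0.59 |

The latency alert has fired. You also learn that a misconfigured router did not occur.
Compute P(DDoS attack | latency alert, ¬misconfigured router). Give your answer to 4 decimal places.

P(DDoS attack | latency alert, ¬misconfigured router) ≈ 0.7450

P(latency alert | ¬misconfigured router) = 0.04*0.76 + 0.37*0.24 = 0.030400 + 0.088800 = 0.119200
Of this, 0.088800 comes from 0.37*0.24 (the DDoS attack=true cases).
P(DDoS attack | latency alert, ¬misconfigured router) = 0.088800 / 0.119200 ≈ 0.7450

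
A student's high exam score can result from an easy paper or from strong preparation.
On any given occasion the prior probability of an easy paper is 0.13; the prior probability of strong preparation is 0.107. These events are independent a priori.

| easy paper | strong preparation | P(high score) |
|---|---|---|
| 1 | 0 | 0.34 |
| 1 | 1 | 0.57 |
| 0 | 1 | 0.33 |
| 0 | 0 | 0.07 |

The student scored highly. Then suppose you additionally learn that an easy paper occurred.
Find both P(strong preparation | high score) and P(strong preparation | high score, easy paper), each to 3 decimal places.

P(high score) = 0.07·0.87·0.893 + 0.33·0.87·0.107 + 0.34·0.13·0.893 + 0.57·0.13·0.107 = 0.054384 + 0.030720 + 0.039471 + 0.007929 = 0.132504
Restricting to configurations with strong preparation present: 0.030720 + 0.007929 = 0.038649.
So P(strong preparation | high score) = 0.038649/0.132504 ≈ 0.292.

Now also conditioning on easy paper=true:
P(high score | easy paper) = 0.34·0.893 + 0.57·0.107 = 0.303620 + 0.060990 = 0.364610
Of this, 0.060990 comes from 0.57·0.107 (the strong preparation=true cases).
Hence the posterior is 0.060990/0.364610 ≈ 0.167.
— easy paper explains away the evidence for strong preparation.

P(strong preparation | high score) ≈ 0.292; P(strong preparation | high score, easy paper) ≈ 0.167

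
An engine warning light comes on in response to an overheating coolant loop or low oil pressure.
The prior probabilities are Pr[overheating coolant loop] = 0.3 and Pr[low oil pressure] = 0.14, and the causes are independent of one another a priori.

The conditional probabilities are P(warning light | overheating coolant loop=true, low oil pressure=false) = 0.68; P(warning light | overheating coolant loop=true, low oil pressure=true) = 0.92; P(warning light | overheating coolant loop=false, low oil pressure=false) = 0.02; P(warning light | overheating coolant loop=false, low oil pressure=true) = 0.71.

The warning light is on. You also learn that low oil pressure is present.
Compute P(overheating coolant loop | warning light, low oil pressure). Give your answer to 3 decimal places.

P(warning light | low oil pressure) = 0.71×0.7 + 0.92×0.3 = 0.497000 + 0.276000 = 0.773000
The overheating coolant loop-present share is 0.92×0.3 = 0.276000.
P(overheating coolant loop | warning light, low oil pressure) = 0.276000 / 0.773000 ≈ 0.357

P(overheating coolant loop | warning light, low oil pressure) ≈ 0.357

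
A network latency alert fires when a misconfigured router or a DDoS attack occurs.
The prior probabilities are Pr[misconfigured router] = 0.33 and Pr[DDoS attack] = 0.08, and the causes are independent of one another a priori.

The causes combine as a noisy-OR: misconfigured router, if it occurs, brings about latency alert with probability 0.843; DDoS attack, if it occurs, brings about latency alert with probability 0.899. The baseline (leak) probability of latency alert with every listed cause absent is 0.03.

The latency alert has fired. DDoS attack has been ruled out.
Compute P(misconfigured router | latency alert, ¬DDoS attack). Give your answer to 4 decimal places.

Under noisy-OR, P(latency alert | causes) = 1 − (1−0.03)·∏(1−qᵢ) over the active causes.
P(latency alert | ¬DDoS attack) = 0.03*0.67 + 0.84771*0.33 = 0.020100 + 0.279744 = 0.299844
Of this, 0.279744 comes from 0.84771*0.33 (the misconfigured router=true cases).
P(misconfigured router | latency alert, ¬DDoS attack) = 0.279744 / 0.299844 ≈ 0.9330

P(misconfigured router | latency alert, ¬DDoS attack) ≈ 0.9330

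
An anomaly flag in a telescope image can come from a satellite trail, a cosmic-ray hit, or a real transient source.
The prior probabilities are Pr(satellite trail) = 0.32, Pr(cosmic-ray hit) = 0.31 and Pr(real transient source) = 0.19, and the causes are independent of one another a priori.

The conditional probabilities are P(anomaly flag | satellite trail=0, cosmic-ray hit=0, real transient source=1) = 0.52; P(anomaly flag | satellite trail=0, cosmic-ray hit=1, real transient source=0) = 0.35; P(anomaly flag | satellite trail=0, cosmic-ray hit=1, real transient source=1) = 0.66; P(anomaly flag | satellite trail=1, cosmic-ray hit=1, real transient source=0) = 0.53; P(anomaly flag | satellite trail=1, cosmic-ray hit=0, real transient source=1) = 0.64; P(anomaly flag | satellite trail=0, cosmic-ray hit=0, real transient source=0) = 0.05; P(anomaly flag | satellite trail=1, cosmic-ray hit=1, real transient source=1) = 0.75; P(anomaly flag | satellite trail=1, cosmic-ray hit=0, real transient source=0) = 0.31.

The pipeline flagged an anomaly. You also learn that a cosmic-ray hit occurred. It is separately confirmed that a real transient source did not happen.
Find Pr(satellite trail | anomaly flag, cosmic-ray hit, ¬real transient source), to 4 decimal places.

Numerator (weight on configurations with satellite trail): 0.53*0.32 = 0.169600
Normalizer over all consistent configurations: 0.35*0.68 + 0.53*0.32 = 0.407600
Posterior = 0.169600 / 0.407600 ≈ 0.4161

Pr(satellite trail | anomaly flag, cosmic-ray hit, ¬real transient source) ≈ 0.4161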